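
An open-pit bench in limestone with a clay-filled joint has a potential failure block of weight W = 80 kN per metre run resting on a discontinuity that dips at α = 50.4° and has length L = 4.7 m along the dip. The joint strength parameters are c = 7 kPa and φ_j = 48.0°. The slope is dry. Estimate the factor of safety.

Resolving the block weight along and normal to the plane and applying the Mohr–Coulomb strength on the joint:
N' = W cosα = 80·cos50.4° = 51.0 kN/m
Driving force T = W sinα = 80·sin50.4° = 61.6 kN/m
Resisting force R = c·L + N'·tanφ_j = 7·4.7 + 51.0·tan48.0° = 32.9 + 56.6 = 89.5 kN/m
FS = R / T = 89.5 / 61.6 = 1.453

FS = 1.45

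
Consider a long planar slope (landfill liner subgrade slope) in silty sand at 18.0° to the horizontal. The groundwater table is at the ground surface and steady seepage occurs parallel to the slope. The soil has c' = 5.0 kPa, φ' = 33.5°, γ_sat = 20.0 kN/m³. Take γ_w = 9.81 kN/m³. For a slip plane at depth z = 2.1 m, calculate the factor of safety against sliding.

With seepage parallel to the slope and the water table at the surface, the effective normal stress on the slip plane uses the buoyant unit weight γ' = γ_sat − γ_w while the driving shear stress uses γ_sat:
FS = [c' + γ' z cos²β tanφ'] / [γ_sat z sinβ cosβ]
γ' = 20.0 − 9.81 = 10.19 kN/m³
Numerator = 5.0 + 10.19·2.1·cos²18.0°·tan33.5° = 5.0 + 10.19·2.1·0.9045·0.6619 = 17.811 kPa
Denominator = 20.0·2.1·sin18.0°·cos18.0° = 20.0·2.1·0.3090·0.9511 = 12.343 kPa
FS = 17.811 / 12.343 = 1.443

FS = 1.44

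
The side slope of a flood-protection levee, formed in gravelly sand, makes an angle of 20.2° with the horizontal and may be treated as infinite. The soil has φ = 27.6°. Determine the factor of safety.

FS = 1.42

For a dry cohesionless infinite slope the factor of safety is FS = tanφ / tanβ.
FS = tan27.6° / tan20.2° = 0.5228 / 0.3679 = 1.421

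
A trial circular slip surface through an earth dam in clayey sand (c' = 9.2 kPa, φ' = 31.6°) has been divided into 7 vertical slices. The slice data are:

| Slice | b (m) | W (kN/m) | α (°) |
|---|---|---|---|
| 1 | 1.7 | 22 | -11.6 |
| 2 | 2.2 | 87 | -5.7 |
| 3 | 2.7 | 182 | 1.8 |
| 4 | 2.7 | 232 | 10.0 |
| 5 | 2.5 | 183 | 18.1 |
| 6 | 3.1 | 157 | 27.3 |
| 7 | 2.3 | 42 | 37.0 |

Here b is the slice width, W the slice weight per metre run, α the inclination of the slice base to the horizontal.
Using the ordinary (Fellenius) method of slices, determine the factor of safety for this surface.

FS = 3.75

Ordinary method of slices: FS = Σ[c'·Δl_i + (W_i cosα_i)·tanφ'] / Σ W_i sinα_i, with Δl_i = b_i / cosα_i.
Slice 1: Δl = 1.7/cos(-11.6°) = 1.735 m; N'_1 = 22·cos(-11.6°) = 21.6; c'Δl = 15.97; W sinα = -4.4
Slice 2: Δl = 2.2/cos(-5.7°) = 2.211 m; N'_2 = 87·cos(-5.7°) = 86.6; c'Δl = 20.34; W sinα = -8.6
Slice 3: Δl = 2.7/cos1.8° = 2.701 m; N'_3 = 182·cos1.8° = 181.9; c'Δl = 24.85; W sinα = 5.7
Slice 4: Δl = 2.7/cos10.0° = 2.742 m; N'_4 = 232·cos10.0° = 228.5; c'Δl = 25.22; W sinα = 40.3
Slice 5: Δl = 2.5/cos18.1° = 2.630 m; N'_5 = 183·cos18.1° = 173.9; c'Δl = 24.20; W sinα = 56.9
Slice 6: Δl = 3.1/cos27.3° = 3.489 m; N'_6 = 157·cos27.3° = 139.5; c'Δl = 32.09; W sinα = 72.0
Slice 7: Δl = 2.3/cos37.0° = 2.880 m; N'_7 = 42·cos37.0° = 33.5; c'Δl = 26.50; W sinα = 25.3
Σc'Δl = 169.2 kN/m; ΣN' = 865.5 kN/m; ΣW sinα = 187.1 kN/m
Resisting = 169.2 + 865.5·tan31.6° = 169.2 + 532.5 = 701.6 kN/m
FS = 701.6 / 187.1 = 3.751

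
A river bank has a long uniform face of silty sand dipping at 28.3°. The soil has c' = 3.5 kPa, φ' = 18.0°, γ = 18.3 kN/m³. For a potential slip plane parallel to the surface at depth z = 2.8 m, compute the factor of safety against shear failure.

For an infinite slope with a slip plane parallel to the surface (no pore pressure): FS = [c' + γz cos²β tanφ'] / [γz sinβ cosβ].
γz = 18.3·2.8 = 51.24 kN/m²
Numerator = 3.5 + 51.24·cos²28.3°·tan18.0° = 3.5 + 51.24·0.7752·0.3249 = 16.407 kPa
Denominator = 51.24·sin28.3°·cos28.3° = 51.24·0.4741·0.8805 = 21.389 kPa
FS = 16.407 / 21.389 = 0.767

FS = 0.77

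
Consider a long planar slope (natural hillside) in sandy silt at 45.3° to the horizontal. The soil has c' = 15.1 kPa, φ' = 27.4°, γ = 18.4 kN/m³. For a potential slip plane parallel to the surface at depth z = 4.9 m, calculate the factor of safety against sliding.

For an infinite slope with a slip plane parallel to the surface (no pore pressure): FS = [c' + γz cos²β tanφ'] / [γz sinβ cosβ].
γz = 18.4·4.9 = 90.16 kN/m²
Numerator = 15.1 + 90.16·cos²45.3°·tan27.4° = 15.1 + 90.16·0.4948·0.5184 = 38.223 kPa
Denominator = 90.16·sin45.3°·cos45.3° = 90.16·0.7108·0.7034 = 45.078 kPa
FS = 38.223 / 45.078 = 0.848

FS = 0.85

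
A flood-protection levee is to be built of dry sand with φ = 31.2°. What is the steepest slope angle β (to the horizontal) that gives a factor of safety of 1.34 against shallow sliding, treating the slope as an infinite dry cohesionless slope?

β = 24.3°

For an infinite dry cohesionless slope FS = tanφ/tanβ, so tanβ = tanφ / FS.
tanβ = tan31.2° / 1.34 = 0.6056 / 1.34 = 0.4520
β = arctan(0.4520) = 24.32°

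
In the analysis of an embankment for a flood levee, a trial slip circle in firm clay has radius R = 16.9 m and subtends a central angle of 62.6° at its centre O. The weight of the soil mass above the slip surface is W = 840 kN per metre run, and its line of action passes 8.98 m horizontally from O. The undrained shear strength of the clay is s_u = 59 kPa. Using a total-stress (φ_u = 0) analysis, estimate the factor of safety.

FS = 2.44

Taking moments about the centre O, the resisting moment is provided by the undrained shear strength acting along the arc:
Arc length L_a = R·θ = 16.9·(62.6°·π/180) = 16.9·1.0926 = 18.46 m
M_R = s_u·L_a·R = 59·18.46·16.9 = 18411.0 kN·m/m
M_D = W·d = 840·8.98 = 7543.2 kN·m/m
FS = M_R / M_D = 18411.0 / 7543.2 = 2.441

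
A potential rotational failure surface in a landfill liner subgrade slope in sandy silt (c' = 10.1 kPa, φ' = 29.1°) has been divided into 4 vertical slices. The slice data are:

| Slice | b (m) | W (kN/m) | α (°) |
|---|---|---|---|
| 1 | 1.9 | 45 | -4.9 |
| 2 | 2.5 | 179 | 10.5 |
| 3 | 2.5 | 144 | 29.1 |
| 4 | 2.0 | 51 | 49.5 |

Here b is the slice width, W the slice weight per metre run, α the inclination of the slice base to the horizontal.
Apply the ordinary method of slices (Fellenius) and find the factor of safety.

FS = 2.30

Ordinary method of slices: FS = Σ[c'·Δl_i + (W_i cosα_i)·tanφ'] / Σ W_i sinα_i, with Δl_i = b_i / cosα_i.
Slice 1: Δl = 1.9/cos(-4.9°) = 1.907 m; N'_1 = 45·cos(-4.9°) = 44.8; c'Δl = 19.26; W sinα = -3.8
Slice 2: Δl = 2.5/cos10.5° = 2.543 m; N'_2 = 179·cos10.5° = 176.0; c'Δl = 25.68; W sinα = 32.6
Slice 3: Δl = 2.5/cos29.1° = 2.861 m; N'_3 = 144·cos29.1° = 125.8; c'Δl = 28.90; W sinα = 70.0
Slice 4: Δl = 2.0/cos49.5° = 3.080 m; N'_4 = 51·cos49.5° = 33.1; c'Δl = 31.10; W sinα = 38.8
Σc'Δl = 104.9 kN/m; ΣN' = 379.8 kN/m; ΣW sinα = 137.6 kN/m
Resisting = 104.9 + 379.8·tan29.1° = 104.9 + 211.4 = 316.3 kN/m
FS = 316.3 / 137.6 = 2.299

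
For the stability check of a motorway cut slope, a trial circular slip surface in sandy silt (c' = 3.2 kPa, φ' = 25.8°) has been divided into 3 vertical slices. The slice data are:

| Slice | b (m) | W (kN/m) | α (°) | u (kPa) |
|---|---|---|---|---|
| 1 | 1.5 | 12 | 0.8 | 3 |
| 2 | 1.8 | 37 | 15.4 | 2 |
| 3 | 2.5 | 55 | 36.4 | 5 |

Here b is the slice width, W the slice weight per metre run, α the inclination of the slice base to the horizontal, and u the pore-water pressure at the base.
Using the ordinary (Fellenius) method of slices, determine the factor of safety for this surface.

Ordinary method of slices: FS = Σ[c'·Δl_i + (W_i cosα_i − u_i·Δl_i)·tanφ'] / Σ W_i sinα_i, with Δl_i = b_i / cosα_i.
Slice 1: Δl = 1.5/cos0.8° = 1.500 m; N'_1 = 12·cos0.8° − 3·1.500 = 7.5; c'Δl = 4.80; W sinα = 0.2
Slice 2: Δl = 1.8/cos15.4° = 1.867 m; N'_2 = 37·cos15.4° − 2·1.867 = 31.9; c'Δl = 5.97; W sinα = 9.8
Slice 3: Δl = 2.5/cos36.4° = 3.106 m; N'_3 = 55·cos36.4° − 5·3.106 = 28.7; c'Δl = 9.94; W sinα = 32.6
Σc'Δl = 20.7 kN/m; ΣN' = 68.2 kN/m; ΣW sinα = 42.6 kN/m
Resisting = 20.7 + 68.2·tan25.8° = 20.7 + 33.0 = 53.7 kN/m
FS = 53.7 / 42.6 = 1.259

FS = 1.26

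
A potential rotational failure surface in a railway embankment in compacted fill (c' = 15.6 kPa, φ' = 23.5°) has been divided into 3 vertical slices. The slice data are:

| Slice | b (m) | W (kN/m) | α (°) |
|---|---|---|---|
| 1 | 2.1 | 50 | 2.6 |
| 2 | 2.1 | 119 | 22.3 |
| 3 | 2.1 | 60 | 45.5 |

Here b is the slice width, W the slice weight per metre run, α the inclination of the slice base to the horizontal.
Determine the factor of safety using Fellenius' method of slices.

FS = 2.25

Ordinary method of slices: FS = Σ[c'·Δl_i + (W_i cosα_i)·tanφ'] / Σ W_i sinα_i, with Δl_i = b_i / cosα_i.
Slice 1: Δl = 2.1/cos2.6° = 2.102 m; N'_1 = 50·cos2.6° = 49.9; c'Δl = 32.79; W sinα = 2.3
Slice 2: Δl = 2.1/cos22.3° = 2.270 m; N'_2 = 119·cos22.3° = 110.1; c'Δl = 35.41; W sinα = 45.2
Slice 3: Δl = 2.1/cos45.5° = 2.996 m; N'_3 = 60·cos45.5° = 42.1; c'Δl = 46.74; W sinα = 42.8
Σc'Δl = 114.9 kN/m; ΣN' = 202.1 kN/m; ΣW sinα = 90.2 kN/m
Resisting = 114.9 + 202.1·tan23.5° = 114.9 + 87.9 = 202.8 kN/m
FS = 202.8 / 90.2 = 2.248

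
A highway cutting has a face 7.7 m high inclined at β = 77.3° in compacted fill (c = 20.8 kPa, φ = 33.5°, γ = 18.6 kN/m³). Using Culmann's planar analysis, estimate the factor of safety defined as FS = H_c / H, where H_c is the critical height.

FS = 1.70

H_c = (4c/γ) · sinβ cosφ / [1 − cos(β − φ)]
    = (4·20.8/18.6) · sin77.3°·cos33.5° / [1 − cos43.8°]
    = 4.473 · 0.8135 / 0.2782 = 13.08 m
FS = H_c / H = 13.08 / 7.7 = 1.698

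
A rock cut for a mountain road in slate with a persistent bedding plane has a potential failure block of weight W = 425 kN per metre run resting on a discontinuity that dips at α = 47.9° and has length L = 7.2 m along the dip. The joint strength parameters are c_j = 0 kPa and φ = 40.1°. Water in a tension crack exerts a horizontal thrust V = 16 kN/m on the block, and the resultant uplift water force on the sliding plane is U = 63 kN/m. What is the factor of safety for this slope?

Resolving the block weight along and normal to the plane and applying the Mohr–Coulomb strength on the joint:
N' = W cosα − U − V sinα = 425·cos47.9° − 63 − 16·sin47.9° = 210.1 kN/m
Driving force T = W sinα + V cosα = 425·sin47.9° + 16·cos47.9° = 326.1 kN/m
Resisting force R = c_j·L + N'·tanφ = 0·7.2 + 210.1·tan40.1° = 0.0 + 176.9 = 176.9 kN/m
FS = R / T = 176.9 / 326.1 = 0.542

FS = 0.54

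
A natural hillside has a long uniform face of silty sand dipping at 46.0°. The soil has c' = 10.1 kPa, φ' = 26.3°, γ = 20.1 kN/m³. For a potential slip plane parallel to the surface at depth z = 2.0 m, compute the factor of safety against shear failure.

For an infinite slope with a slip plane parallel to the surface (no pore pressure): FS = [c' + γz cos²β tanφ'] / [γz sinβ cosβ].
γz = 20.1·2.0 = 40.20 kN/m²
Numerator = 10.1 + 40.20·cos²46.0°·tan26.3° = 10.1 + 40.20·0.4826·0.4942 = 19.687 kPa
Denominator = 40.20·sin46.0°·cos46.0° = 40.20·0.7193·0.6947 = 20.088 kPa
FS = 19.687 / 20.088 = 0.980

FS = 0.98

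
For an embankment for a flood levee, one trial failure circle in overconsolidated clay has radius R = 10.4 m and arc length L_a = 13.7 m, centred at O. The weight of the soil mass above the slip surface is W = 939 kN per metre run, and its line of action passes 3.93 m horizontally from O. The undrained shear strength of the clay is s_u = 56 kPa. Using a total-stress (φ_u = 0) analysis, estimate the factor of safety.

Taking moments about the centre O, the resisting moment is provided by the undrained shear strength acting along the arc:
M_R = s_u·L_a·R = 56·13.70·10.4 = 7978.9 kN·m/m
M_D = W·d = 939·3.93 = 3690.3 kN·m/m
FS = M_R / M_D = 7978.9 / 3690.3 = 2.162

FS = 2.16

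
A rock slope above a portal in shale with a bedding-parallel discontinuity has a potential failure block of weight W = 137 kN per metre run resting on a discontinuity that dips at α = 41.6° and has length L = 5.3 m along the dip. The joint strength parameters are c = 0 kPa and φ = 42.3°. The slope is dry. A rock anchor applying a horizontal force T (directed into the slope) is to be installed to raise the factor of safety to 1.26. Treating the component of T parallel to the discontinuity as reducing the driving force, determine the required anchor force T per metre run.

T = 14 kN/m

Resolving forces along and normal to the sliding plane, with the horizontal anchor force T adding T·sinα to the effective normal force and T·cosα acting up the plane against the driving force:
FS = [cL + (W cosα + T sinα) tanφ] / [W sinα − T cosα]
Without the anchor: N' = 102.4 kN/m, driving T_d = 91.0 kN/m, resisting R = 0·5.3 + 102.4·tan42.3° = 93.2 kN/m, FS = 1.02.
Setting FS = 1.26 and solving for T:
1.26·(91.0 − T cos41.6°) = 93.2 + T sin41.6°·tan42.3°
T·(sin41.6°·tan42.3° + 1.26·cos41.6°) = 1.26·91.0 − 93.2
T·(0.6639·0.9099 + 1.26·0.7478) = 114.6 − 93.2 = 21.4
T·1.5464 = 21.4
T = 13.8 kN/m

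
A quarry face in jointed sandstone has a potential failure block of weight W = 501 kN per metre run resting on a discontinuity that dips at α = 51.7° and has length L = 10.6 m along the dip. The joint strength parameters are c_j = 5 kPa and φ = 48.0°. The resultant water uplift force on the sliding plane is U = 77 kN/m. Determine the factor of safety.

FS = 0.79

Resolving the block weight along and normal to the plane and applying the Mohr–Coulomb strength on the joint:
N' = W cosα − U = 501·cos51.7° − 77 = 233.5 kN/m
Driving force T = W sinα = 501·sin51.7° = 393.2 kN/m
Resisting force R = c_j·L + N'·tanφ = 5·10.6 + 233.5·tan48.0° = 53.0 + 259.3 = 312.3 kN/m
FS = R / T = 312.3 / 393.2 = 0.794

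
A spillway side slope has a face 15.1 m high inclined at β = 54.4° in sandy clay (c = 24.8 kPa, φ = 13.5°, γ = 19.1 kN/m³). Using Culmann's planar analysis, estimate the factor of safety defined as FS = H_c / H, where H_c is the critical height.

H_c = (4c/γ) · sinβ cosφ / [1 − cos(β − φ)]
    = (4·24.8/19.1) · sin54.4°·cos13.5° / [1 − cos40.9°]
    = 5.194 · 0.7906 / 0.2441 = 16.82 m
FS = H_c / H = 16.82 / 15.1 = 1.114

FS = 1.11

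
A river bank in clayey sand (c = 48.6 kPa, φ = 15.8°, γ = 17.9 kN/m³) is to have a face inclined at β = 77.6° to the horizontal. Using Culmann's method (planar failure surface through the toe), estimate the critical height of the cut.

H_c = 19.35 m

Culmann's analysis gives the critical failure plane at α_cr = (β + φ)/2 = (77.6 + 15.8)/2 = 46.7°, and the critical height
H_c = (4c/γ) · sinβ cosφ / [1 − cos(β − φ)]
    = (4·48.6/17.9) · sin77.6°·cos15.8° / [1 − cos(61.8°)]
    = 10.860 · 0.9767·0.9622 / [1 − 0.4726]
    = 10.860 · 0.9398 / 0.5274
    = 19.35 m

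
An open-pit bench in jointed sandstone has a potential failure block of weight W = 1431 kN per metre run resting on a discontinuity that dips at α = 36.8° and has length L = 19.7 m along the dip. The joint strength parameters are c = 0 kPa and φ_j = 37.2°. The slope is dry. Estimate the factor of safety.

Resolving the block weight along and normal to the plane and applying the Mohr–Coulomb strength on the joint:
N' = W cosα = 1431·cos36.8° = 1145.8 kN/m
Driving force T = W sinα = 1431·sin36.8° = 857.2 kN/m
Resisting force R = c·L + N'·tanφ_j = 0·19.7 + 1145.8·tan37.2° = 0.0 + 869.7 = 869.7 kN/m
FS = R / T = 869.7 / 857.2 = 1.015

FS = 1.01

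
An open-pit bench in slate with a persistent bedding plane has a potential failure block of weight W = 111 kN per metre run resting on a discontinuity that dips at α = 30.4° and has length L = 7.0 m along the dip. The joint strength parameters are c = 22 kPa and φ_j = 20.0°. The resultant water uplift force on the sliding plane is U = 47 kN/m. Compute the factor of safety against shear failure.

FS = 3.06

Resolving the block weight along and normal to the plane and applying the Mohr–Coulomb strength on the joint:
N' = W cosα − U = 111·cos30.4° − 47 = 48.7 kN/m
Driving force T = W sinα = 111·sin30.4° = 56.2 kN/m
Resisting force R = c·L + N'·tanφ_j = 22·7.0 + 48.7·tan20.0° = 154.0 + 17.7 = 171.7 kN/m
FS = R / T = 171.7 / 56.2 = 3.058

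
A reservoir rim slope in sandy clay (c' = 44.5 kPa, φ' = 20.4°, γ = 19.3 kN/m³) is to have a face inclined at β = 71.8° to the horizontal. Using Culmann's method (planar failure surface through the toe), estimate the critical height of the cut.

H_c = 21.83 m

Culmann's analysis gives the critical failure plane at α_cr = (β + φ')/2 = (71.8 + 20.4)/2 = 46.1°, and the critical height
H_c = (4c'/γ) · sinβ cosφ' / [1 − cos(β − φ')]
    = (4·44.5/19.3) · sin71.8°·cos20.4° / [1 − cos(51.4°)]
    = 9.223 · 0.9500·0.9373 / [1 − 0.6239]
    = 9.223 · 0.8904 / 0.3761
    = 21.83 m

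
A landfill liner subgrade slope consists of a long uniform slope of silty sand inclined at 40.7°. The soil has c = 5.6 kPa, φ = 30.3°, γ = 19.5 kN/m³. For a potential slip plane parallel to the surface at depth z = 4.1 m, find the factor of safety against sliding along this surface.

FS = 0.82

For an infinite slope with a slip plane parallel to the surface (no pore pressure): FS = [c + γz cos²β tanφ] / [γz sinβ cosβ].
γz = 19.5·4.1 = 79.95 kN/m²
Numerator = 5.6 + 79.95·cos²40.7°·tan30.3° = 5.6 + 79.95·0.5748·0.5844 = 32.453 kPa
Denominator = 79.95·sin40.7°·cos40.7° = 79.95·0.6521·0.7581 = 39.526 kPa
FS = 32.453 / 39.526 = 0.821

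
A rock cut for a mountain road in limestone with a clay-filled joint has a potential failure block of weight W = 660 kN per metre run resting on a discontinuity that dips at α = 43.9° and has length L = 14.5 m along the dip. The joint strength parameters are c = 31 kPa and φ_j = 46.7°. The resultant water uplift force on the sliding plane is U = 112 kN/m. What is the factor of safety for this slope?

Resolving the block weight along and normal to the plane and applying the Mohr–Coulomb strength on the joint:
N' = W cosα − U = 660·cos43.9° − 112 = 363.6 kN/m
Driving force T = W sinα = 660·sin43.9° = 457.6 kN/m
Resisting force R = c·L + N'·tanφ_j = 31·14.5 + 363.6·tan46.7° = 449.5 + 385.8 = 835.3 kN/m
FS = R / T = 835.3 / 457.6 = 1.825

FS = 1.83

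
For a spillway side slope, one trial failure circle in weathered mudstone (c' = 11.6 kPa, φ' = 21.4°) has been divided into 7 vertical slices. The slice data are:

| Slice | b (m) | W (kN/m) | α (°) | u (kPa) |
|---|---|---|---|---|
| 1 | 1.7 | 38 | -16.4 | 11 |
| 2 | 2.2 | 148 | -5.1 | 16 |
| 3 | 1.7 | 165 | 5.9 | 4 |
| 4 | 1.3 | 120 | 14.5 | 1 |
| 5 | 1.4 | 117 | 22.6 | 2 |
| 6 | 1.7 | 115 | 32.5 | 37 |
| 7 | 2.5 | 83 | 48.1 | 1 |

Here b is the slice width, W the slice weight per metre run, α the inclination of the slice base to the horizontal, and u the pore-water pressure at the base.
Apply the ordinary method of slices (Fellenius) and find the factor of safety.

Ordinary method of slices: FS = Σ[c'·Δl_i + (W_i cosα_i − u_i·Δl_i)·tanφ'] / Σ W_i sinα_i, with Δl_i = b_i / cosα_i.
Slice 1: Δl = 1.7/cos(-16.4°) = 1.772 m; N'_1 = 38·cos(-16.4°) − 11·1.772 = 17.0; c'Δl = 20.56; W sinα = -10.7
Slice 2: Δl = 2.2/cos(-5.1°) = 2.209 m; N'_2 = 148·cos(-5.1°) − 16·2.209 = 112.1; c'Δl = 25.62; W sinα = -13.2
Slice 3: Δl = 1.7/cos5.9° = 1.709 m; N'_3 = 165·cos5.9° − 4·1.709 = 157.3; c'Δl = 19.83; W sinα = 17.0
Slice 4: Δl = 1.3/cos14.5° = 1.343 m; N'_4 = 120·cos14.5° − 1·1.343 = 114.8; c'Δl = 15.58; W sinα = 30.0
Slice 5: Δl = 1.4/cos22.6° = 1.516 m; N'_5 = 117·cos22.6° − 2·1.516 = 105.0; c'Δl = 17.59; W sinα = 45.0
Slice 6: Δl = 1.7/cos32.5° = 2.016 m; N'_6 = 115·cos32.5° − 37·2.016 = 22.4; c'Δl = 23.38; W sinα = 61.8
Slice 7: Δl = 2.5/cos48.1° = 3.743 m; N'_7 = 83·cos48.1° − 1·3.743 = 51.7; c'Δl = 43.42; W sinα = 61.8
Σc'Δl = 166.0 kN/m; ΣN' = 580.2 kN/m; ΣW sinα = 191.7 kN/m
Resisting = 166.0 + 580.2·tan21.4° = 166.0 + 227.4 = 393.4 kN/m
FS = 393.4 / 191.7 = 2.053

FS = 2.05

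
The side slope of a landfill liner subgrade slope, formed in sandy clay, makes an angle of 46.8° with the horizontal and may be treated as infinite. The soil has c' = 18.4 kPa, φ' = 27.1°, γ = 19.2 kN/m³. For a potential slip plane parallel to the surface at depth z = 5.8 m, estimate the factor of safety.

For an infinite slope with a slip plane parallel to the surface (no pore pressure): FS = [c' + γz cos²β tanφ'] / [γz sinβ cosβ].
γz = 19.2·5.8 = 111.36 kN/m²
Numerator = 18.4 + 111.36·cos²46.8°·tan27.1° = 18.4 + 111.36·0.4686·0.5117 = 45.104 kPa
Denominator = 111.36·sin46.8°·cos46.8° = 111.36·0.7290·0.6845 = 55.570 kPa
FS = 45.104 / 55.570 = 0.812

FS = 0.81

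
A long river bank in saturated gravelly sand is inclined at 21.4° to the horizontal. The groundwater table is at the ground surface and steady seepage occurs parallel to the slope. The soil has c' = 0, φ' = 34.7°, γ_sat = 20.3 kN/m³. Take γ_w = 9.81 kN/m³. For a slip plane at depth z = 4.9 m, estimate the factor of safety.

With seepage parallel to the slope and the water table at the surface, the effective normal stress on the slip plane uses the buoyant unit weight γ' = γ_sat − γ_w while the driving shear stress uses γ_sat:
FS = [c' + γ' z cos²β tanφ'] / [γ_sat z sinβ cosβ]
(For c' = 0 this reduces to FS = (γ'/γ_sat)·tanφ'/tanβ.)
γ' = 20.3 − 9.81 = 10.49 kN/m³
Numerator = 0.0 + 10.49·4.9·cos²21.4°·tan34.7° = 0.0 + 10.49·4.9·0.8669·0.6924 = 30.853 kPa
Denominator = 20.3·4.9·sin21.4°·cos21.4° = 20.3·4.9·0.3649·0.9311 = 33.792 kPa
FS = 30.853 / 33.792 = 0.913

FS = 0.91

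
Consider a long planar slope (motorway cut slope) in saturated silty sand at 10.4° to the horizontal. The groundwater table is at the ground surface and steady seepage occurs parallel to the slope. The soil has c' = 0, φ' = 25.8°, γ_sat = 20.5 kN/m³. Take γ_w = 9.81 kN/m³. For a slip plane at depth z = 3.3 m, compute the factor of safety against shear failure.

FS = 1.37

With seepage parallel to the slope and the water table at the surface, the effective normal stress on the slip plane uses the buoyant unit weight γ' = γ_sat − γ_w while the driving shear stress uses γ_sat:
FS = [c' + γ' z cos²β tanφ'] / [γ_sat z sinβ cosβ]
(For c' = 0 this reduces to FS = (γ'/γ_sat)·tanφ'/tanβ.)
γ' = 20.5 − 9.81 = 10.69 kN/m³
Numerator = 0.0 + 10.69·3.3·cos²10.4°·tan25.8° = 0.0 + 10.69·3.3·0.9674·0.4834 = 16.498 kPa
Denominator = 20.5·3.3·sin10.4°·cos10.4° = 20.5·3.3·0.1805·0.9836 = 12.011 kPa
FS = 16.498 / 12.011 = 1.374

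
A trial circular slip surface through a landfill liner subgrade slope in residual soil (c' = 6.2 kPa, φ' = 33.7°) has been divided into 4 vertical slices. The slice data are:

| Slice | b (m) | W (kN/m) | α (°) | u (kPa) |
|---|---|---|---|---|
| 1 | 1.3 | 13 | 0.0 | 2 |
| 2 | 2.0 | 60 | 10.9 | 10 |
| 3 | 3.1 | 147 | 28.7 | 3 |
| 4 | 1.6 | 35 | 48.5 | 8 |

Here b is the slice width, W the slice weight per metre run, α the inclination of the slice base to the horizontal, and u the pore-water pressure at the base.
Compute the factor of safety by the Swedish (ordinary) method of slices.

FS = 1.59

Ordinary method of slices: FS = Σ[c'·Δl_i + (W_i cosα_i − u_i·Δl_i)·tanφ'] / Σ W_i sinα_i, with Δl_i = b_i / cosα_i.
Slice 1: Δl = 1.3/cos0.0° = 1.300 m; N'_1 = 13·cos0.0° − 2·1.300 = 10.4; c'Δl = 8.06; W sinα = 0.0
Slice 2: Δl = 2.0/cos10.9° = 2.037 m; N'_2 = 60·cos10.9° − 10·2.037 = 38.6; c'Δl = 12.63; W sinα = 11.3
Slice 3: Δl = 3.1/cos28.7° = 3.534 m; N'_3 = 147·cos28.7° − 3·3.534 = 118.3; c'Δl = 21.91; W sinα = 70.6
Slice 4: Δl = 1.6/cos48.5° = 2.415 m; N'_4 = 35·cos48.5° − 8·2.415 = 3.9; c'Δl = 14.97; W sinα = 26.2
Σc'Δl = 57.6 kN/m; ΣN' = 171.2 kN/m; ΣW sinα = 108.2 kN/m
Resisting = 57.6 + 171.2·tan33.7° = 57.6 + 114.2 = 171.7 kN/m
FS = 171.7 / 108.2 = 1.588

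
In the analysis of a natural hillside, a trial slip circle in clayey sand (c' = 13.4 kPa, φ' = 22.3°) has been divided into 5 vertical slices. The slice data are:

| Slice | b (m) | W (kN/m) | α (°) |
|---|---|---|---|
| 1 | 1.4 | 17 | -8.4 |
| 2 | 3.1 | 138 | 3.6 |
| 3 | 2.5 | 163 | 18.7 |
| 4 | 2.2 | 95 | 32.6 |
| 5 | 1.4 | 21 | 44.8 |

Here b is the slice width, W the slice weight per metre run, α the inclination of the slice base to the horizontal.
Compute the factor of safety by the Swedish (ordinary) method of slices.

Ordinary method of slices: FS = Σ[c'·Δl_i + (W_i cosα_i)·tanφ'] / Σ W_i sinα_i, with Δl_i = b_i / cosα_i.
Slice 1: Δl = 1.4/cos(-8.4°) = 1.415 m; N'_1 = 17·cos(-8.4°) = 16.8; c'Δl = 18.96; W sinα = -2.5
Slice 2: Δl = 3.1/cos3.6° = 3.106 m; N'_2 = 138·cos3.6° = 137.7; c'Δl = 41.62; W sinα = 8.7
Slice 3: Δl = 2.5/cos18.7° = 2.639 m; N'_3 = 163·cos18.7° = 154.4; c'Δl = 35.37; W sinα = 52.3
Slice 4: Δl = 2.2/cos32.6° = 2.611 m; N'_4 = 95·cos32.6° = 80.0; c'Δl = 34.99; W sinα = 51.2
Slice 5: Δl = 1.4/cos44.8° = 1.973 m; N'_5 = 21·cos44.8° = 14.9; c'Δl = 26.44; W sinα = 14.8
Σc'Δl = 157.4 kN/m; ΣN' = 403.9 kN/m; ΣW sinα = 124.4 kN/m
Resisting = 157.4 + 403.9·tan22.3° = 157.4 + 165.6 = 323.0 kN/m
FS = 323.0 / 124.4 = 2.596

FS = 2.60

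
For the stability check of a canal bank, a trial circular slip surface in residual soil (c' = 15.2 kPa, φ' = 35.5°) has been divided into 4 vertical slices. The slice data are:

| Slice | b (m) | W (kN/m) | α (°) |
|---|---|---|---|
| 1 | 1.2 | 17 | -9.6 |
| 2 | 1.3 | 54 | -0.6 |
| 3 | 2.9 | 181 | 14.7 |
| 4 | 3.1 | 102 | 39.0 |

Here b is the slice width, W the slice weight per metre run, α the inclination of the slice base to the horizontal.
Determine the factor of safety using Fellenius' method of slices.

FS = 3.53

Ordinary method of slices: FS = Σ[c'·Δl_i + (W_i cosα_i)·tanφ'] / Σ W_i sinα_i, with Δl_i = b_i / cosα_i.
Slice 1: Δl = 1.2/cos(-9.6°) = 1.217 m; N'_1 = 17·cos(-9.6°) = 16.8; c'Δl = 18.50; W sinα = -2.8
Slice 2: Δl = 1.3/cos(-0.6°) = 1.300 m; N'_2 = 54·cos(-0.6°) = 54.0; c'Δl = 19.76; W sinα = -0.6
Slice 3: Δl = 2.9/cos14.7° = 2.998 m; N'_3 = 181·cos14.7° = 175.1; c'Δl = 45.57; W sinα = 45.9
Slice 4: Δl = 3.1/cos39.0° = 3.989 m; N'_4 = 102·cos39.0° = 79.3; c'Δl = 60.63; W sinα = 64.2
Σc'Δl = 144.5 kN/m; ΣN' = 325.1 kN/m; ΣW sinα = 106.7 kN/m
Resisting = 144.5 + 325.1·tan35.5° = 144.5 + 231.9 = 376.4 kN/m
FS = 376.4 / 106.7 = 3.527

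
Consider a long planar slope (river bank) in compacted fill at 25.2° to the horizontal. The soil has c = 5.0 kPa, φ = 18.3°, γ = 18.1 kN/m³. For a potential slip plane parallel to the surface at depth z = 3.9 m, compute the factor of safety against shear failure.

FS = 0.89

For an infinite slope with a slip plane parallel to the surface (no pore pressure): FS = [c + γz cos²β tanφ] / [γz sinβ cosβ].
γz = 18.1·3.9 = 70.59 kN/m²
Numerator = 5.0 + 70.59·cos²25.2°·tan18.3° = 5.0 + 70.59·0.8187·0.3307 = 24.113 kPa
Denominator = 70.59·sin25.2°·cos25.2° = 70.59·0.4258·0.9048 = 27.195 kPa
FS = 24.113 / 27.195 = 0.887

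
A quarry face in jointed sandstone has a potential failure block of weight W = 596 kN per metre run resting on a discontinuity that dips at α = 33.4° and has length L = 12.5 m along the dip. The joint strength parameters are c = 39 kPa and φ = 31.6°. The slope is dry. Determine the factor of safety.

FS = 2.42

Resolving the block weight along and normal to the plane and applying the Mohr–Coulomb strength on the joint:
N' = W cosα = 596·cos33.4° = 497.6 kN/m
Driving force T = W sinα = 596·sin33.4° = 328.1 kN/m
Resisting force R = c·L + N'·tanφ = 39·12.5 + 497.6·tan31.6° = 487.5 + 306.1 = 793.6 kN/m
FS = R / T = 793.6 / 328.1 = 2.419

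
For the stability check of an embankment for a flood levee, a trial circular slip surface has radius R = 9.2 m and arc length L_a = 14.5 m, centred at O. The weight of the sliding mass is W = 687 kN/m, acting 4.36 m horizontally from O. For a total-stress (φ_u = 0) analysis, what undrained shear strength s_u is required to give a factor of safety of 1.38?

FS = s_u·L_a·R / (W·d), so s_u = FS·W·d / (L_a·R).
s_u = 1.38·687·4.36 / (14.50·9.2) = 4133.5 / 133.40 = 30.99 kPa

s_u = 31.0 kPa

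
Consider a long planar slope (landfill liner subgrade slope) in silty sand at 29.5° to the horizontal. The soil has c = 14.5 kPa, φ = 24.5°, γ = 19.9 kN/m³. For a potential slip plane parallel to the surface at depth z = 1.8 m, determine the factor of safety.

FS = 1.75

For an infinite slope with a slip plane parallel to the surface (no pore pressure): FS = [c + γz cos²β tanφ] / [γz sinβ cosβ].
γz = 19.9·1.8 = 35.82 kN/m²
Numerator = 14.5 + 35.82·cos²29.5°·tan24.5° = 14.5 + 35.82·0.7575·0.4557 = 26.866 kPa
Denominator = 35.82·sin29.5°·cos29.5° = 35.82·0.4924·0.8704 = 15.352 kPa
FS = 26.866 / 15.352 = 1.750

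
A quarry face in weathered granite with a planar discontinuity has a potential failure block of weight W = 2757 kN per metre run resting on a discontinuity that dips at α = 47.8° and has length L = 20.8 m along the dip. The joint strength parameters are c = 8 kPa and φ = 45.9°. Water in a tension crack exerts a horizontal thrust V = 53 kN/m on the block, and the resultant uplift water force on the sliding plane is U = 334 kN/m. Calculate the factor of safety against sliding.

FS = 0.81

Resolving the block weight along and normal to the plane and applying the Mohr–Coulomb strength on the joint:
N' = W cosα − U − V sinα = 2757·cos47.8° − 334 − 53·sin47.8° = 1478.7 kN/m
Driving force T = W sinα + V cosα = 2757·sin47.8° + 53·cos47.8° = 2078.0 kN/m
Resisting force R = c·L + N'·tanφ = 8·20.8 + 1478.7·tan45.9° = 166.4 + 1525.9 = 1692.3 kN/m
FS = R / T = 1692.3 / 2078.0 = 0.814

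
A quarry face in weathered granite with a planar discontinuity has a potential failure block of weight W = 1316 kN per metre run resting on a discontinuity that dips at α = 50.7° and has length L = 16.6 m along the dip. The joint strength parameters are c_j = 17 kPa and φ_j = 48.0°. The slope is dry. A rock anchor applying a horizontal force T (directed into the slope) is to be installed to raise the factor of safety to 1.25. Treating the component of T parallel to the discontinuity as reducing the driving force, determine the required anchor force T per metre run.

Resolving forces along and normal to the sliding plane, with the horizontal anchor force T adding T·sinα to the effective normal force and T·cosα acting up the plane against the driving force:
FS = [c_jL + (W cosα + T sinα) tanφ_j] / [W sinα − T cosα]
Without the anchor: N' = 833.5 kN/m, driving T_d = 1018.4 kN/m, resisting R = 17·16.6 + 833.5·tan48.0° = 1207.9 kN/m, FS = 1.19.
Setting FS = 1.25 and solving for T:
1.25·(1018.4 − T cos50.7°) = 1207.9 + T sin50.7°·tan48.0°
T·(sin50.7°·tan48.0° + 1.25·cos50.7°) = 1.25·1018.4 − 1207.9
T·(0.7738·1.1106 + 1.25·0.6334) = 1273.0 − 1207.9 = 65.0
T·1.6512 = 65.0
T = 39.4 kN/m

T = 39 kN/m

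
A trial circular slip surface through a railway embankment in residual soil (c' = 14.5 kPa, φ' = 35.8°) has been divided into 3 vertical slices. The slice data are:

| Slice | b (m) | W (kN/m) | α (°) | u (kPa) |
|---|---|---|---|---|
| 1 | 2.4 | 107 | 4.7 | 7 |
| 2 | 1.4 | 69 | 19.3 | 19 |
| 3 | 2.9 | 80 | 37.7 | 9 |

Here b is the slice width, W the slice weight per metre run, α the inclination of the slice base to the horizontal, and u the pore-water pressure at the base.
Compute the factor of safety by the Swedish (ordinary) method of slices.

Ordinary method of slices: FS = Σ[c'·Δl_i + (W_i cosα_i − u_i·Δl_i)·tanφ'] / Σ W_i sinα_i, with Δl_i = b_i / cosα_i.
Slice 1: Δl = 2.4/cos4.7° = 2.408 m; N'_1 = 107·cos4.7° − 7·2.408 = 89.8; c'Δl = 34.92; W sinα = 8.8
Slice 2: Δl = 1.4/cos19.3° = 1.483 m; N'_2 = 69·cos19.3° − 19·1.483 = 36.9; c'Δl = 21.51; W sinα = 22.8
Slice 3: Δl = 2.9/cos37.7° = 3.665 m; N'_3 = 80·cos37.7° − 9·3.665 = 30.3; c'Δl = 53.15; W sinα = 48.9
Σc'Δl = 109.6 kN/m; ΣN' = 157.0 kN/m; ΣW sinα = 80.5 kN/m
Resisting = 109.6 + 157.0·tan35.8° = 109.6 + 113.3 = 222.8 kN/m
FS = 222.8 / 80.5 = 2.768

FS = 2.77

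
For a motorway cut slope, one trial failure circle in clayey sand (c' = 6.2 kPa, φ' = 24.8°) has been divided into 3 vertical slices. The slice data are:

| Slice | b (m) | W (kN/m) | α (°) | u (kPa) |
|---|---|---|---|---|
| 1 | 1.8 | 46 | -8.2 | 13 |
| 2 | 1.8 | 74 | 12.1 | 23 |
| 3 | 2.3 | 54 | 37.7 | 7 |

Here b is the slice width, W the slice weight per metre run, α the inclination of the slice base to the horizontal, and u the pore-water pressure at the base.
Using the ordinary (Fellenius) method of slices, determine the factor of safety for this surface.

Ordinary method of slices: FS = Σ[c'·Δl_i + (W_i cosα_i − u_i·Δl_i)·tanφ'] / Σ W_i sinα_i, with Δl_i = b_i / cosα_i.
Slice 1: Δl = 1.8/cos(-8.2°) = 1.819 m; N'_1 = 46·cos(-8.2°) − 13·1.819 = 21.9; c'Δl = 11.28; W sinα = -6.6
Slice 2: Δl = 1.8/cos12.1° = 1.841 m; N'_2 = 74·cos12.1° − 23·1.841 = 30.0; c'Δl = 11.41; W sinα = 15.5
Slice 3: Δl = 2.3/cos37.7° = 2.907 m; N'_3 = 54·cos37.7° − 7·2.907 = 22.4; c'Δl = 18.02; W sinα = 33.0
Σc'Δl = 40.7 kN/m; ΣN' = 74.3 kN/m; ΣW sinα = 42.0 kN/m
Resisting = 40.7 + 74.3·tan24.8° = 40.7 + 34.3 = 75.0 kN/m
FS = 75.0 / 42.0 = 1.788

FS = 1.79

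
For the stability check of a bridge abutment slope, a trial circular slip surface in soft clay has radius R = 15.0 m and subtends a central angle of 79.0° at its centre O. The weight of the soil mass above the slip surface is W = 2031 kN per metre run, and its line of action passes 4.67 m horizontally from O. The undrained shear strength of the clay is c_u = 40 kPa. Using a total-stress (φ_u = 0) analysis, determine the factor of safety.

Taking moments about the centre O, the resisting moment is provided by the undrained shear strength acting along the arc:
Arc length L_a = R·θ = 15.0·(79.0°·π/180) = 15.0·1.3788 = 20.68 m
M_R = c_u·L_a·R = 40·20.68·15.0 = 12409.3 kN·m/m
M_D = W·d = 2031·4.67 = 9484.8 kN·m/m
FS = M_R / M_D = 12409.3 / 9484.8 = 1.308

FS = 1.31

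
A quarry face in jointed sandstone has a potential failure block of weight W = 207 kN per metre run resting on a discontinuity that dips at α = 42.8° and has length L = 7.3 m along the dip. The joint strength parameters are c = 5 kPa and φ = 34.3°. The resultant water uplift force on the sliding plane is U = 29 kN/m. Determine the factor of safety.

Resolving the block weight along and normal to the plane and applying the Mohr–Coulomb strength on the joint:
N' = W cosα − U = 207·cos42.8° − 29 = 122.9 kN/m
Driving force T = W sinα = 207·sin42.8° = 140.6 kN/m
Resisting force R = c·L + N'·tanφ = 5·7.3 + 122.9·tan34.3° = 36.5 + 83.8 = 120.3 kN/m
FS = R / T = 120.3 / 140.6 = 0.856

FS = 0.86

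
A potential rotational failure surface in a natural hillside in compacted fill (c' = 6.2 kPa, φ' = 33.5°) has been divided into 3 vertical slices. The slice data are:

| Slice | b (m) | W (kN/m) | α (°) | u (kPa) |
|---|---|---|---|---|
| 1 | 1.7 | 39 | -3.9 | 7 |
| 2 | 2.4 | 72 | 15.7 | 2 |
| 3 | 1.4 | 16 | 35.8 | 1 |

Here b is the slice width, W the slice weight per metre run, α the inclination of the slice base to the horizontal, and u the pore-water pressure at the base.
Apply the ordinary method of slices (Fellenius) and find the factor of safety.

Ordinary method of slices: FS = Σ[c'·Δl_i + (W_i cosα_i − u_i·Δl_i)·tanφ'] / Σ W_i sinα_i, with Δl_i = b_i / cosα_i.
Slice 1: Δl = 1.7/cos(-3.9°) = 1.704 m; N'_1 = 39·cos(-3.9°) − 7·1.704 = 27.0; c'Δl = 10.56; W sinα = -2.7
Slice 2: Δl = 2.4/cos15.7° = 2.493 m; N'_2 = 72·cos15.7° − 2·2.493 = 64.3; c'Δl = 15.46; W sinα = 19.5
Slice 3: Δl = 1.4/cos35.8° = 1.726 m; N'_3 = 16·cos35.8° − 1·1.726 = 11.3; c'Δl = 10.70; W sinα = 9.4
Σc'Δl = 36.7 kN/m; ΣN' = 102.6 kN/m; ΣW sinα = 26.2 kN/m
Resisting = 36.7 + 102.6·tan33.5° = 36.7 + 67.9 = 104.6 kN/m
FS = 104.6 / 26.2 = 3.994

FS = 3.99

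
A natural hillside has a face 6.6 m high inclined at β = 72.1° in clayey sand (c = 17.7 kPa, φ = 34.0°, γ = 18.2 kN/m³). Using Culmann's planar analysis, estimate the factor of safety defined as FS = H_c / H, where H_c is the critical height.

FS = 2.18

H_c = (4c/γ) · sinβ cosφ / [1 − cos(β − φ)]
    = (4·17.7/18.2) · sin72.1°·cos34.0° / [1 − cos38.1°]
    = 3.890 · 0.7889 / 0.2131 = 14.40 m
FS = H_c / H = 14.40 / 6.6 = 2.182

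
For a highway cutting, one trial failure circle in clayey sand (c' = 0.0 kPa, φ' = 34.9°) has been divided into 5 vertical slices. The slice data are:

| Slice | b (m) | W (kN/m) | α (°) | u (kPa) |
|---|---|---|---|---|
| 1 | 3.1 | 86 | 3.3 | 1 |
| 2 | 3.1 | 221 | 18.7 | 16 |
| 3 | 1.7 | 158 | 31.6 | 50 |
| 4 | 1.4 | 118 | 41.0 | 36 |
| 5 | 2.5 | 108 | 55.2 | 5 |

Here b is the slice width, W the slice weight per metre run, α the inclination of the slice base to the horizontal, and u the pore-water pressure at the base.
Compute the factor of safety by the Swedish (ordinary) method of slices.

Ordinary method of slices: FS = Σ[c'·Δl_i + (W_i cosα_i − u_i·Δl_i)·tanφ'] / Σ W_i sinα_i, with Δl_i = b_i / cosα_i.
Slice 1: Δl = 3.1/cos3.3° = 3.105 m; N'_1 = 86·cos3.3° − 1·3.105 = 82.8; c'Δl = 0.00; W sinα = 5.0
Slice 2: Δl = 3.1/cos18.7° = 3.273 m; N'_2 = 221·cos18.7° − 16·3.273 = 157.0; c'Δl = 0.00; W sinα = 70.9
Slice 3: Δl = 1.7/cos31.6° = 1.996 m; N'_3 = 158·cos31.6° − 50·1.996 = 34.8; c'Δl = 0.00; W sinα = 82.8
Slice 4: Δl = 1.4/cos41.0° = 1.855 m; N'_4 = 118·cos41.0° − 36·1.855 = 22.3; c'Δl = 0.00; W sinα = 77.4
Slice 5: Δl = 2.5/cos55.2° = 4.380 m; N'_5 = 108·cos55.2° − 5·4.380 = 39.7; c'Δl = 0.00; W sinα = 88.7
Σc'Δl = 0.0 kN/m; ΣN' = 336.5 kN/m; ΣW sinα = 324.7 kN/m
Resisting = 0.0 + 336.5·tan34.9° = 0.0 + 234.8 = 234.8 kN/m
FS = 234.8 / 324.7 = 0.723

FS = 0.72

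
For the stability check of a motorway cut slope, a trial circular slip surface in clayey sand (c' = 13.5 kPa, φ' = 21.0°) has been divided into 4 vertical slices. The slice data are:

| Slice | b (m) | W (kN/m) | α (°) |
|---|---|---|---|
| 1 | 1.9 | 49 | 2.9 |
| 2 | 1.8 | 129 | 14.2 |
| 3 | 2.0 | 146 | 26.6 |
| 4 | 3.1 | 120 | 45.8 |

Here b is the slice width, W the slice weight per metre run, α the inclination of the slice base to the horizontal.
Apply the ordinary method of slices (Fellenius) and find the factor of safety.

Ordinary method of slices: FS = Σ[c'·Δl_i + (W_i cosα_i)·tanφ'] / Σ W_i sinα_i, with Δl_i = b_i / cosα_i.
Slice 1: Δl = 1.9/cos2.9° = 1.902 m; N'_1 = 49·cos2.9° = 48.9; c'Δl = 25.68; W sinα = 2.5
Slice 2: Δl = 1.8/cos14.2° = 1.857 m; N'_2 = 129·cos14.2° = 125.1; c'Δl = 25.07; W sinα = 31.6
Slice 3: Δl = 2.0/cos26.6° = 2.237 m; N'_3 = 146·cos26.6° = 130.5; c'Δl = 30.20; W sinα = 65.4
Slice 4: Δl = 3.1/cos45.8° = 4.447 m; N'_4 = 120·cos45.8° = 83.7; c'Δl = 60.03; W sinα = 86.0
Σc'Δl = 141.0 kN/m; ΣN' = 388.2 kN/m; ΣW sinα = 185.5 kN/m
Resisting = 141.0 + 388.2·tan21.0° = 141.0 + 149.0 = 290.0 kN/m
FS = 290.0 / 185.5 = 1.563

FS = 1.56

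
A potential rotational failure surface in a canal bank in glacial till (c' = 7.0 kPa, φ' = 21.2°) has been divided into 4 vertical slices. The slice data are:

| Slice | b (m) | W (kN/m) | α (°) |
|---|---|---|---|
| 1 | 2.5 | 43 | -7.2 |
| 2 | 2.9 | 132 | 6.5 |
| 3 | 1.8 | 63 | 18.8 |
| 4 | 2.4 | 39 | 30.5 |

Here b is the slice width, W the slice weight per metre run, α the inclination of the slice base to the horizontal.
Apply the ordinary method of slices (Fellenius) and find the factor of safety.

Ordinary method of slices: FS = Σ[c'·Δl_i + (W_i cosα_i)·tanφ'] / Σ W_i sinα_i, with Δl_i = b_i / cosα_i.
Slice 1: Δl = 2.5/cos(-7.2°) = 2.520 m; N'_1 = 43·cos(-7.2°) = 42.7; c'Δl = 17.64; W sinα = -5.4
Slice 2: Δl = 2.9/cos6.5° = 2.919 m; N'_2 = 132·cos6.5° = 131.2; c'Δl = 20.43; W sinα = 14.9
Slice 3: Δl = 1.8/cos18.8° = 1.901 m; N'_3 = 63·cos18.8° = 59.6; c'Δl = 13.31; W sinα = 20.3
Slice 4: Δl = 2.4/cos30.5° = 2.785 m; N'_4 = 39·cos30.5° = 33.6; c'Δl = 19.50; W sinα = 19.8
Σc'Δl = 70.9 kN/m; ΣN' = 267.1 kN/m; ΣW sinα = 49.7 kN/m
Resisting = 70.9 + 267.1·tan21.2° = 70.9 + 103.6 = 174.5 kN/m
FS = 174.5 / 49.7 = 3.514

FS = 3.51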